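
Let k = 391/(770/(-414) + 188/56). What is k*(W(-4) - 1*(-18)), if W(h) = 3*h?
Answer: 6798708/4339 ≈ 1566.9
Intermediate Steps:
k = 1133118/4339 (k = 391/(770*(-1/414) + 188*(1/56)) = 391/(-385/207 + 47/14) = 391/(4339/2898) = 391*(2898/4339) = 1133118/4339 ≈ 261.15)
k*(W(-4) - 1*(-18)) = 1133118*(3*(-4) - 1*(-18))/4339 = 1133118*(-12 + 18)/4339 = (1133118/4339)*6 = 6798708/4339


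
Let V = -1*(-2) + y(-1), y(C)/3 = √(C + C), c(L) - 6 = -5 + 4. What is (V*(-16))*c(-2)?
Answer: -160 - 240*I*√2 ≈ -160.0 - 339.41*I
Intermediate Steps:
c(L) = 5 (c(L) = 6 + (-5 + 4) = 6 - 1 = 5)
y(C) = 3*√2*√C (y(C) = 3*√(C + C) = 3*√(2*C) = 3*(√2*√C) = 3*√2*√C)
V = 2 + 3*I*√2 (V = -1*(-2) + 3*√2*√(-1) = 2 + 3*√2*I = 2 + 3*I*√2 ≈ 2.0 + 4.2426*I)
(V*(-16))*c(-2) = ((2 + 3*I*√2)*(-16))*5 = (-32 - 48*I*√2)*5 = -160 - 240*I*√2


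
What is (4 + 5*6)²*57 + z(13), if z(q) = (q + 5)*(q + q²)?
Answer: 69168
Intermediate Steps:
z(q) = (5 + q)*(q + q²)
(4 + 5*6)²*57 + z(13) = (4 + 5*6)²*57 + 13*(5 + 13² + 6*13) = (4 + 30)²*57 + 13*(5 + 169 + 78) = 34²*57 + 13*252 = 1156*57 + 3276 = 65892 + 3276 = 69168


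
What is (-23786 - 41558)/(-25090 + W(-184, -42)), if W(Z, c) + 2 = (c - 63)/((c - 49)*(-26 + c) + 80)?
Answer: 409576192/157276761 ≈ 2.6042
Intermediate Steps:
W(Z, c) = -2 + (-63 + c)/(80 + (-49 + c)*(-26 + c)) (W(Z, c) = -2 + (c - 63)/((c - 49)*(-26 + c) + 80) = -2 + (-63 + c)/((-49 + c)*(-26 + c) + 80) = -2 + (-63 + c)/(80 + (-49 + c)*(-26 + c)))
(-23786 - 41558)/(-25090 + W(-184, -42)) = (-23786 - 41558)/(-25090 + (-2771 - 2*(-42)² + 151*(-42))/(1354 + (-42)² - 75*(-42))) = -65344/(-25090 + (-2771 - 2*1764 - 6342)/(1354 + 1764 + 3150)) = -65344/(-25090 + (-2771 - 3528 - 6342)/6268) = -65344/(-25090 + (1/6268)*(-12641)) = -65344/(-25090 - 12641/6268) = -65344/(-157276761/6268) = -65344*(-6268/157276761) = 409576192/157276761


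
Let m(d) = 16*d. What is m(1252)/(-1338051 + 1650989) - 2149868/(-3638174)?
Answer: 186413823438/284630723803 ≈ 0.65493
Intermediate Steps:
m(1252)/(-1338051 + 1650989) - 2149868/(-3638174) = (16*1252)/(-1338051 + 1650989) - 2149868/(-3638174) = 20032/312938 - 2149868*(-1/3638174) = 20032*(1/312938) + 1074934/1819087 = 10016/156469 + 1074934/1819087 = 186413823438/284630723803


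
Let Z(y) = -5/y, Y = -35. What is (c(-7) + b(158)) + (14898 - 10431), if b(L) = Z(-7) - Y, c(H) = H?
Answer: 31470/7 ≈ 4495.7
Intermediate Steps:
b(L) = 250/7 (b(L) = -5/(-7) - 1*(-35) = -5*(-⅐) + 35 = 5/7 + 35 = 250/7)
(c(-7) + b(158)) + (14898 - 10431) = (-7 + 250/7) + (14898 - 10431) = 201/7 + 4467 = 31470/7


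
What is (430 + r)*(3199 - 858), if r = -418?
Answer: 28092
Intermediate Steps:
(430 + r)*(3199 - 858) = (430 - 418)*(3199 - 858) = 12*2341 = 28092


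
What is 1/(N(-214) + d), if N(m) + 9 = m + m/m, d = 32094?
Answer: 1/31872 ≈ 3.1376e-5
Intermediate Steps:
N(m) = -8 + m (N(m) = -9 + (m + m/m) = -9 + (m + 1) = -9 + (1 + m) = -8 + m)
1/(N(-214) + d) = 1/((-8 - 214) + 32094) = 1/(-222 + 32094) = 1/31872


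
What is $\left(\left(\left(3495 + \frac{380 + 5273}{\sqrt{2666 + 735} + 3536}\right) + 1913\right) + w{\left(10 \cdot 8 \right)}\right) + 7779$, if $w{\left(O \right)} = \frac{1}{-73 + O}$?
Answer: $\frac{1154005230506}{87499265} - \frac{5653 \sqrt{3401}}{12499895} \approx 13189.0$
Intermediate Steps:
$\left(\left(\left(3495 + \frac{380 + 5273}{\sqrt{2666 + 735} + 3536}\right) + 1913\right) + w{\left(10 \cdot 8 \right)}\right) + 7779 = \left(\left(\left(3495 + \frac{380 + 5273}{\sqrt{2666 + 735} + 3536}\right) + 1913\right) + \frac{1}{-73 + 10 \cdot 8}\right) + 7779 = \left(\left(\left(3495 + \frac{5653}{\sqrt{3401} + 3536}\right) + 1913\right) + \frac{1}{-73 + 80}\right) + 7779 = \left(\left(\left(3495 + \frac{5653}{3536 + \sqrt{3401}}\right) + 1913\right) + \frac{1}{7}\right) + 7779 = \left(\left(5408 + \frac{5653}{3536 + \sqrt{3401}}\right) + \frac{1}{7}\right) + 7779 = \left(\frac{37857}{7} + \frac{5653}{3536 + \sqrt{3401}}\right) + 7779 = \frac{92310}{7} + \frac{5653}{3536 + \sqrt{3401}}$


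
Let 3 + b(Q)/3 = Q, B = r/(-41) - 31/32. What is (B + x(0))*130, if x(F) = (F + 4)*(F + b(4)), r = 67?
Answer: 801385/656 ≈ 1221.6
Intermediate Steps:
B = -3415/1312 (B = 67/(-41) - 31/32 = 67*(-1/41) - 31*1/32 = -67/41 - 31/32 = -3415/1312 ≈ -2.6029)
b(Q) = -9 + 3*Q
x(F) = (3 + F)*(4 + F) (x(F) = (F + 4)*(F + (-9 + 3*4)) = (4 + F)*(F + (-9 + 12)) = (4 + F)*(F + 3) = (4 + F)*(3 + F) = (3 + F)*(4 + F))
(B + x(0))*130 = (-3415/1312 + (12 + 0² + 7*0))*130 = (-3415/1312 + (12 + 0 + 0))*130 = (-3415/1312 + 12)*130 = (12329/1312)*130 = 801385/656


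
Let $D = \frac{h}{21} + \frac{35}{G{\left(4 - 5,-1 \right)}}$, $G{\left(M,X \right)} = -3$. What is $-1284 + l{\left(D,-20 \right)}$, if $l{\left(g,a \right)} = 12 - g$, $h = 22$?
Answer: $- \frac{26489}{21} \approx -1261.4$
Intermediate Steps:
$D = - \frac{223}{21}$ ($D = \frac{22}{21} + \frac{35}{-3} = 22 \cdot \frac{1}{21} + 35 \left(- \frac{1}{3}\right) = \frac{22}{21} - \frac{35}{3} = - \frac{223}{21} \approx -10.619$)
$-1284 + l{\left(D,-20 \right)} = -1284 + \left(12 - - \frac{223}{21}\right) = -1284 + \left(12 + \frac{223}{21}\right) = -1284 + \frac{475}{21} = - \frac{26489}{21}$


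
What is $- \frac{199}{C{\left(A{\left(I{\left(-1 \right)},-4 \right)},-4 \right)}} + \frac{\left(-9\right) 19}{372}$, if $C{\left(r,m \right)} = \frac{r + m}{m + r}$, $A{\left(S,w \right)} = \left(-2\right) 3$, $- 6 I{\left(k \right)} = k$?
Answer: $- \frac{24733}{124} \approx -199.46$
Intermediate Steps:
$I{\left(k \right)} = - \frac{k}{6}$
$A{\left(S,w \right)} = -6$
$C{\left(r,m \right)} = 1$ ($C{\left(r,m \right)} = \frac{m + r}{m + r} = 1$)
$- \frac{199}{C{\left(A{\left(I{\left(-1 \right)},-4 \right)},-4 \right)}} + \frac{\left(-9\right) 19}{372} = - \frac{199}{1} + \frac{\left(-9\right) 19}{372} = \left(-199\right) 1 - \frac{57}{124} = -199 - \frac{57}{124} = - \frac{24733}{124}$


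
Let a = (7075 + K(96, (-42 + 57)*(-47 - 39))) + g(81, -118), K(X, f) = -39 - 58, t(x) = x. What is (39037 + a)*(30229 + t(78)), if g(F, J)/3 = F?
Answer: 1401941206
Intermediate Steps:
g(F, J) = 3*F
K(X, f) = -97
a = 7221 (a = (7075 - 97) + 3*81 = 6978 + 243 = 7221)
(39037 + a)*(30229 + t(78)) = (39037 + 7221)*(30229 + 78) = 46258*30307 = 1401941206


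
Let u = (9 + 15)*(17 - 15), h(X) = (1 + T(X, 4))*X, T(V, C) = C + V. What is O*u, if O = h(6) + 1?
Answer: 3216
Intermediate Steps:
h(X) = X*(5 + X) (h(X) = (1 + (4 + X))*X = (5 + X)*X = X*(5 + X))
O = 67 (O = 6*(5 + 6) + 1 = 6*11 + 1 = 66 + 1 = 67)
u = 48 (u = 24*2 = 48)
O*u = 67*48 = 3216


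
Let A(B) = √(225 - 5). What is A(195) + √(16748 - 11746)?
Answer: √5002 + 2*√55 ≈ 85.557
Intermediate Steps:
A(B) = 2*√55 (A(B) = √220 = 2*√55)
A(195) + √(16748 - 11746) = 2*√55 + √(16748 - 11746) = 2*√55 + √5002 = √5002 + 2*√55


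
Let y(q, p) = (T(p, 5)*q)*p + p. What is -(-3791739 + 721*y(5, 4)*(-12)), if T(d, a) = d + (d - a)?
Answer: 4345467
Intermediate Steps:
T(d, a) = -a + 2*d
y(q, p) = p + p*q*(-5 + 2*p) (y(q, p) = ((-1*5 + 2*p)*q)*p + p = ((-5 + 2*p)*q)*p + p = (q*(-5 + 2*p))*p + p = p*q*(-5 + 2*p) + p = p + p*q*(-5 + 2*p))
-(-3791739 + 721*y(5, 4)*(-12)) = -(-3791739 + 721*(4*(1 + 5*(-5 + 2*4)))*(-12)) = -(-3791739 + 721*(4*(1 + 5*(-5 + 8)))*(-12)) = -(-3791739 + 721*(4*(1 + 5*3))*(-12)) = -(-3791739 + 721*(4*(1 + 15))*(-12)) = -(-3791739 + 721*(4*16)*(-12)) = -(-3791739 - 553728) = -721/(1/((-768 - 14) - 5245)) = -721/(1/(-782 - 5245)) = -721/(1/(-6027)) = -721/(-1/6027) = -721*(-6027) = 4345467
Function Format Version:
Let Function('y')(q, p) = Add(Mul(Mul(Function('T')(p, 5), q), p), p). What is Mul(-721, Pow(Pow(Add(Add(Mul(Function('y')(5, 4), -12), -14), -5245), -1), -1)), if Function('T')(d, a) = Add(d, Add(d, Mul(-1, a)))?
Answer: 4345467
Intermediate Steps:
Function('T')(d, a) = Add(Mul(-1, a), Mul(2, d))
Function('y')(q, p) = Add(p, Mul(p, q, Add(-5, Mul(2, p)))) (Function('y')(q, p) = Add(Mul(Mul(Add(Mul(-1, 5), Mul(2, p)), q), p), p) = Add(Mul(Mul(Add(-5, Mul(2, p)), q), p), p) = Add(Mul(Mul(q, Add(-5, Mul(2, p))), p), p) = Add(Mul(p, q, Add(-5, Mul(2, p))), p) = Add(p, Mul(p, q, Add(-5, Mul(2, p)))))
Mul(-721, Pow(Pow(Add(Add(Mul(Function('y')(5, 4), -12), -14), -5245), -1), -1)) = Mul(-721, Pow(Pow(Add(Add(Mul(Mul(4, Add(1, Mul(5, Add(-5, Mul(2, 4))))), -12), -14), -5245), -1), -1)) = Mul(-721, Pow(Pow(Add(Add(Mul(Mul(4, Add(1, Mul(5, Add(-5, 8)))), -12), -14), -5245), -1), -1)) = Mul(-721, Pow(Pow(Add(Add(Mul(Mul(4, Add(1, Mul(5, 3))), -12), -14), -5245), -1), -1)) = Mul(-721, Pow(Pow(Add(Add(Mul(Mul(4, Add(1, 15)), -12), -14), -5245), -1), -1)) = Mul(-721, Pow(Pow(Add(Add(Mul(Mul(4, 16), -12), -14), -5245), -1), -1)) = Mul(-721, Pow(Pow(Add(Add(Mul(64, -12), -14), -5245), -1), -1)) = Mul(-721, Pow(Pow(Add(Add(-768, -14), -5245), -1), -1)) = Mul(-721, Pow(Pow(Add(-782, -5245), -1), -1)) = Mul(-721, Pow(Pow(-6027, -1), -1)) = Mul(-721, Pow(Rational(-1, 6027), -1)) = Mul(-721, -6027) = 4345467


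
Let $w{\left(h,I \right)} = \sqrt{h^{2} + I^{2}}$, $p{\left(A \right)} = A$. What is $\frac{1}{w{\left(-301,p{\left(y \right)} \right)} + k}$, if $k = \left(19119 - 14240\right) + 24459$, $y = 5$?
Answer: $\frac{14669}{430313809} - \frac{\sqrt{90626}}{860627618} \approx 3.3739 \cdot 10^{-5}$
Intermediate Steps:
$w{\left(h,I \right)} = \sqrt{I^{2} + h^{2}}$
$k = 29338$ ($k = 4879 + 24459 = 29338$)
$\frac{1}{w{\left(-301,p{\left(y \right)} \right)} + k} = \frac{1}{\sqrt{5^{2} + \left(-301\right)^{2}} + 29338} = \frac{1}{\sqrt{25 + 90601} + 29338} = \frac{1}{\sqrt{90626} + 29338} = \frac{1}{29338 + \sqrt{90626}}$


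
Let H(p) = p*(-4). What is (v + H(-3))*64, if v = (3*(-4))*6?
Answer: -3840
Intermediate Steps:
H(p) = -4*p
v = -72 (v = -12*6 = -72)
(v + H(-3))*64 = (-72 - 4*(-3))*64 = (-72 + 12)*64 = -60*64 = -3840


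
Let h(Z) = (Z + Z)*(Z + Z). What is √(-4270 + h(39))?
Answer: √1814 ≈ 42.591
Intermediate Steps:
h(Z) = 4*Z² (h(Z) = (2*Z)*(2*Z) = 4*Z²)
√(-4270 + h(39)) = √(-4270 + 4*39²) = √(-4270 + 4*1521) = √(-4270 + 6084) = √1814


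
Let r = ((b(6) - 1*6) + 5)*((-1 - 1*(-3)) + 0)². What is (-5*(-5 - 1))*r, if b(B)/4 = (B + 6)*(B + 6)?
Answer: 69000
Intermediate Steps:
b(B) = 4*(6 + B)² (b(B) = 4*((B + 6)*(B + 6)) = 4*((6 + B)*(6 + B)) = 4*(6 + B)²)
r = 2300 (r = ((4*(6 + 6)² - 1*6) + 5)*((-1 - 1*(-3)) + 0)² = ((4*12² - 6) + 5)*((-1 + 3) + 0)² = ((4*144 - 6) + 5)*(2 + 0)² = ((576 - 6) + 5)*2² = (570 + 5)*4 = 575*4 = 2300)
(-5*(-5 - 1))*r = -5*(-5 - 1)*2300 = -5*(-6)*2300 = 30*2300 = 69000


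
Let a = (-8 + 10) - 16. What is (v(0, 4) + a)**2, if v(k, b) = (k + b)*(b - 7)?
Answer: 676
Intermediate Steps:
v(k, b) = (-7 + b)*(b + k) (v(k, b) = (b + k)*(-7 + b) = (-7 + b)*(b + k))
a = -14 (a = 2 - 16 = -14)
(v(0, 4) + a)**2 = ((4**2 - 7*4 - 7*0 + 4*0) - 14)**2 = ((16 - 28 + 0 + 0) - 14)**2 = (-12 - 14)**2 = (-26)**2 = 676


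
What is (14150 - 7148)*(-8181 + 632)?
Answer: -52858098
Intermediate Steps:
(14150 - 7148)*(-8181 + 632) = 7002*(-7549) = -52858098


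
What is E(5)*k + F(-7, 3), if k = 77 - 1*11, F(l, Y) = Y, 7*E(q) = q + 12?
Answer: 1143/7 ≈ 163.29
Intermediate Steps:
E(q) = 12/7 + q/7 (E(q) = (q + 12)/7 = (12 + q)/7 = 12/7 + q/7)
k = 66 (k = 77 - 11 = 66)
E(5)*k + F(-7, 3) = (12/7 + (1/7)*5)*66 + 3 = (12/7 + 5/7)*66 + 3 = (17/7)*66 + 3 = 1122/7 + 3 = 1143/7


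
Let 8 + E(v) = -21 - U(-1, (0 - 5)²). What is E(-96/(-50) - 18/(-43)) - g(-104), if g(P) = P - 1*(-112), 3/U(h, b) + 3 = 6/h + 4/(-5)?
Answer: -1798/49 ≈ -36.694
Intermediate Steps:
U(h, b) = 3/(-19/5 + 6/h) (U(h, b) = 3/(-3 + (6/h + 4/(-5))) = 3/(-3 + (6/h + 4*(-⅕))) = 3/(-3 + (6/h - ⅘)) = 3/(-3 + (-⅘ + 6/h)) = 3/(-19/5 + 6/h))
E(v) = -1406/49 (E(v) = -8 + (-21 - (-15)*(-1)/(-30 + 19*(-1))) = -8 + (-21 - (-15)*(-1)/(-30 - 19)) = -8 + (-21 - (-15)*(-1)/(-49)) = -8 + (-21 - (-15)*(-1)*(-1)/49) = -8 + (-21 - 1*(-15/49)) = -8 + (-21 + 15/49) = -8 - 1014/49 = -1406/49)
g(P) = 112 + P (g(P) = P + 112 = 112 + P)
E(-96/(-50) - 18/(-43)) - g(-104) = -1406/49 - (112 - 104) = -1406/49 - 1*8 = -1406/49 - 8 = -1798/49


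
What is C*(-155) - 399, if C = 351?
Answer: -54804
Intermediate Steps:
C*(-155) - 399 = 351*(-155) - 399 = -54405 - 399 = -54804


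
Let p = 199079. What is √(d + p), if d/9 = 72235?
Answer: √849194 ≈ 921.52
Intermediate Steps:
d = 650115 (d = 9*72235 = 650115)
√(d + p) = √(650115 + 199079) = √849194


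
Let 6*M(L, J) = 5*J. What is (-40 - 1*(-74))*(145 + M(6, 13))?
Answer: 15895/3 ≈ 5298.3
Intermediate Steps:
M(L, J) = 5*J/6 (M(L, J) = (5*J)/6 = 5*J/6)
(-40 - 1*(-74))*(145 + M(6, 13)) = (-40 - 1*(-74))*(145 + (⅚)*13) = (-40 + 74)*(145 + 65/6) = 34*(935/6) = 15895/3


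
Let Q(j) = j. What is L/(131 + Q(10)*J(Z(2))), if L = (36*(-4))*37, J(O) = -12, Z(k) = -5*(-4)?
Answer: -5328/11 ≈ -484.36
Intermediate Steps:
Z(k) = 20
L = -5328 (L = -144*37 = -5328)
L/(131 + Q(10)*J(Z(2))) = -5328/(131 + 10*(-12)) = -5328/(131 - 120) = -5328/11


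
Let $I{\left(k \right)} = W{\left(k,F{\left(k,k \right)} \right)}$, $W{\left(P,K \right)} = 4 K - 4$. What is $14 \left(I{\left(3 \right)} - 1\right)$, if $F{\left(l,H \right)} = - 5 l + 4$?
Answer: $-686$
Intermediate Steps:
$F{\left(l,H \right)} = 4 - 5 l$
$W{\left(P,K \right)} = -4 + 4 K$
$I{\left(k \right)} = 12 - 20 k$ ($I{\left(k \right)} = -4 + 4 \left(4 - 5 k\right) = -4 - \left(-16 + 20 k\right) = 12 - 20 k$)
$14 \left(I{\left(3 \right)} - 1\right) = 14 \left(\left(12 - 60\right) - 1\right) = 14 \left(\left(12 - 60\right) + \left(-8 + 7\right)\right) = 14 \left(-48 - 1\right) = 14 \left(-49\right) = -686$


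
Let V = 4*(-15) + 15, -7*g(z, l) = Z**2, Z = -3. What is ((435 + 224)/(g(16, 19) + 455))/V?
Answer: -4613/142920 ≈ -0.032277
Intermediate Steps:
g(z, l) = -9/7 (g(z, l) = -1/7*(-3)**2 = -1/7*9 = -9/7)
V = -45 (V = -60 + 15 = -45)
((435 + 224)/(g(16, 19) + 455))/V = ((435 + 224)/(-9/7 + 455))/(-45) = (659/(3176/7))*(-1/45) = (659*(7/3176))*(-1/45) = (4613/3176)*(-1/45) = -4613/142920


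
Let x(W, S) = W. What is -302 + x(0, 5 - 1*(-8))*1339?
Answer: -302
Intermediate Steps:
-302 + x(0, 5 - 1*(-8))*1339 = -302 + 0*1339 = -302 + 0 = -302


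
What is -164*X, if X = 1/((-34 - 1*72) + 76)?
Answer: 82/15 ≈ 5.4667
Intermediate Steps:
X = -1/30 (X = 1/((-34 - 72) + 76) = 1/(-106 + 76) = 1/(-30) = -1/30 ≈ -0.033333)
-164*X = -164*(-1/30) = 82/15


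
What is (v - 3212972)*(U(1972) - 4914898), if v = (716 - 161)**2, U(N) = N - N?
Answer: 14277518200406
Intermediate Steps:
U(N) = 0
v = 308025 (v = 555**2 = 308025)
(v - 3212972)*(U(1972) - 4914898) = (308025 - 3212972)*(0 - 4914898) = -2904947*(-4914898) = 14277518200406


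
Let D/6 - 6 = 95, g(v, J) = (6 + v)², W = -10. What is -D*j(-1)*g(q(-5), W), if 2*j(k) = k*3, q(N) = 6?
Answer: 130896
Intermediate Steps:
j(k) = 3*k/2 (j(k) = (k*3)/2 = (3*k)/2 = 3*k/2)
D = 606 (D = 36 + 6*95 = 36 + 570 = 606)
-D*j(-1)*g(q(-5), W) = -606*((3/2)*(-1))*(6 + 6)² = -606*(-3/2)*12² = -(-909)*144 = -1*(-130896) = 130896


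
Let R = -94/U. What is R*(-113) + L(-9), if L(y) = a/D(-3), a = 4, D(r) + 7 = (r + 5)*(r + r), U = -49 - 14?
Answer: -202070/1197 ≈ -168.81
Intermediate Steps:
U = -63
D(r) = -7 + 2*r*(5 + r) (D(r) = -7 + (r + 5)*(r + r) = -7 + (5 + r)*(2*r) = -7 + 2*r*(5 + r))
R = 94/63 (R = -94/(-63) = -94*(-1/63) = 94/63 ≈ 1.4921)
L(y) = -4/19 (L(y) = 4/(-7 + 2*(-3)² + 10*(-3)) = 4/(-7 + 2*9 - 30) = 4/(-7 + 18 - 30) = 4/(-19) = 4*(-1/19) = -4/19)
R*(-113) + L(-9) = (94/63)*(-113) - 4/19 = -10622/63 - 4/19 = -202070/1197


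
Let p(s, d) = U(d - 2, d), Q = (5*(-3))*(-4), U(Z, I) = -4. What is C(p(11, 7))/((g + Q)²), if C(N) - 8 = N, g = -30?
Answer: 1/225 ≈ 0.0044444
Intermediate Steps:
Q = 60 (Q = -15*(-4) = 60)
p(s, d) = -4
C(N) = 8 + N
C(p(11, 7))/((g + Q)²) = (8 - 4)/((-30 + 60)²) = 4/(30²) = 4/900 = 4*(1/900) = 1/225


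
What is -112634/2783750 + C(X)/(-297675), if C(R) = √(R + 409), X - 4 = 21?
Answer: -56317/1391875 - √434/297675 ≈ -0.040531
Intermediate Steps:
X = 25 (X = 4 + 21 = 25)
C(R) = √(409 + R)
-112634/2783750 + C(X)/(-297675) = -112634/2783750 + √(409 + 25)/(-297675) = -112634*1/2783750 + √434*(-1/297675) = -56317/1391875 - √434/297675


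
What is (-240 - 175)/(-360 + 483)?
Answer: -415/123 ≈ -3.3740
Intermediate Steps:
(-240 - 175)/(-360 + 483) = -415/123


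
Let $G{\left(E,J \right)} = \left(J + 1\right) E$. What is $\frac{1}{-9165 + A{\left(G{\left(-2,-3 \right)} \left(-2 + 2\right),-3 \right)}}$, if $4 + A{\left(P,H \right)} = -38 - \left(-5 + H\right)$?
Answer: $- \frac{1}{9199} \approx -0.00010871$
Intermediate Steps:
$G{\left(E,J \right)} = E \left(1 + J\right)$ ($G{\left(E,J \right)} = \left(1 + J\right) E = E \left(1 + J\right)$)
$A{\left(P,H \right)} = -37 - H$ ($A{\left(P,H \right)} = -4 - \left(33 + H\right) = -37 - H$)
$\frac{1}{-9165 + A{\left(G{\left(-2,-3 \right)} \left(-2 + 2\right),-3 \right)}} = \frac{1}{-9165 - 34} = \frac{1}{-9199} = - \frac{1}{9199}$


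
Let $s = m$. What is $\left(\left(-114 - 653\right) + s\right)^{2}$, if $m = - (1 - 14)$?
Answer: $568516$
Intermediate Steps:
$m = 13$ ($m = \left(-1\right) \left(-13\right) = 13$)
$s = 13$
$\left(\left(-114 - 653\right) + s\right)^{2} = \left(\left(-114 - 653\right) + 13\right)^{2} = \left(-767 + 13\right)^{2} = \left(-754\right)^{2} = 568516$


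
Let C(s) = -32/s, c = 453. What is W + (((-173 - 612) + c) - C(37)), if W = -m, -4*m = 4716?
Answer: 31371/37 ≈ 847.87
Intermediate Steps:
m = -1179 (m = -¼*4716 = -1179)
W = 1179 (W = -1*(-1179) = 1179)
W + (((-173 - 612) + c) - C(37)) = 1179 + (((-173 - 612) + 453) - (-32)/37) = 1179 + ((-785 + 453) - (-32)/37) = 1179 + (-332 - 1*(-32/37)) = 1179 + (-332 + 32/37) = 1179 - 12252/37 = 31371/37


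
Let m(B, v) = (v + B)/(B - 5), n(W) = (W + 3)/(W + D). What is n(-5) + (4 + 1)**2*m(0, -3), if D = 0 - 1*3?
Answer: 61/4 ≈ 15.250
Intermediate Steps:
D = -3 (D = 0 - 3 = -3)
n(W) = (3 + W)/(-3 + W) (n(W) = (W + 3)/(W - 3) = (3 + W)/(-3 + W))
m(B, v) = (B + v)/(-5 + B)
n(-5) + (4 + 1)**2*m(0, -3) = (3 - 5)/(-3 - 5) + (4 + 1)**2*((0 - 3)/(-5 + 0)) = -2/(-8) + 5**2*(-3/(-5)) = -1/8*(-2) + 25*(-1/5*(-3)) = 1/4 + 25*(3/5) = 1/4 + 15 = 61/4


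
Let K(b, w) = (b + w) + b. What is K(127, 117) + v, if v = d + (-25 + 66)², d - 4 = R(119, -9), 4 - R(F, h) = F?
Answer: 1941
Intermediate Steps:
K(b, w) = w + 2*b
R(F, h) = 4 - F
d = -111 (d = 4 + (4 - 1*119) = 4 + (4 - 119) = 4 - 115 = -111)
v = 1570 (v = -111 + (-25 + 66)² = -111 + 41² = -111 + 1681 = 1570)
K(127, 117) + v = (117 + 2*127) + 1570 = (117 + 254) + 1570 = 371 + 1570 = 1941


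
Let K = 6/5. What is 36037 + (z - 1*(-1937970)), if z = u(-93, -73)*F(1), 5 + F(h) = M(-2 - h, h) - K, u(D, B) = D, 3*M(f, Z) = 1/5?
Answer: 9872887/5 ≈ 1.9746e+6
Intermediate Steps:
M(f, Z) = 1/15 (M(f, Z) = (⅓)/5 = (⅓)*(⅕) = 1/15)
K = 6/5 (K = 6*(⅕) = 6/5 ≈ 1.2000)
F(h) = -92/15 (F(h) = -5 + (1/15 - 1*6/5) = -5 + (1/15 - 6/5) = -5 - 17/15 = -92/15)
z = 2852/5 (z = -93*(-92/15) = 2852/5 ≈ 570.40)
36037 + (z - 1*(-1937970)) = 36037 + (2852/5 - 1*(-1937970)) = 36037 + (2852/5 + 1937970) = 36037 + 9692702/5 = 9872887/5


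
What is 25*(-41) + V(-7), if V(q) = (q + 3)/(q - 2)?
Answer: -9221/9 ≈ -1024.6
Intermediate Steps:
V(q) = (3 + q)/(-2 + q)
25*(-41) + V(-7) = 25*(-41) + (3 - 7)/(-2 - 7) = -1025 - 4/(-9) = -1025 - ⅑*(-4) = -1025 + 4/9 = -9221/9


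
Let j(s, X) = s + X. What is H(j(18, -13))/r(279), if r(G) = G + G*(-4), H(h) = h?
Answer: -5/837 ≈ -0.0059737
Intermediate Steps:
j(s, X) = X + s
r(G) = -3*G (r(G) = G - 4*G = -3*G)
H(j(18, -13))/r(279) = (-13 + 18)/((-3*279)) = 5/(-837) = 5*(-1/837) = -5/837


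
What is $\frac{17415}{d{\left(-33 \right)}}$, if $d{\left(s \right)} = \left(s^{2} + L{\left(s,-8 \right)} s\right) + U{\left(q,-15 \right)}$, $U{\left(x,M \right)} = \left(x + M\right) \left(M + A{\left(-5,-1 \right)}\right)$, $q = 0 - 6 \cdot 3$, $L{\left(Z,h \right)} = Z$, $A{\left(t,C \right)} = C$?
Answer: $\frac{5805}{902} \approx 6.4357$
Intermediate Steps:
$q = -18$ ($q = 0 - 18 = -18$)
$U{\left(x,M \right)} = \left(-1 + M\right) \left(M + x\right)$ ($U{\left(x,M \right)} = \left(x + M\right) \left(M - 1\right) = \left(M + x\right) \left(-1 + M\right) = \left(-1 + M\right) \left(M + x\right)$)
$d{\left(s \right)} = 528 + 2 s^{2}$ ($d{\left(s \right)} = \left(s^{2} + s s\right) - \left(-303 - 225\right) = \left(s^{2} + s^{2}\right) + \left(225 + 15 + 18 + 270\right) = 2 s^{2} + 528 = 528 + 2 s^{2}$)
$\frac{17415}{d{\left(-33 \right)}} = \frac{17415}{528 + 2 \left(-33\right)^{2}} = \frac{17415}{528 + 2 \cdot 1089} = \frac{17415}{528 + 2178} = \frac{17415}{2706} = 17415 \cdot \frac{1}{2706} = \frac{5805}{902}$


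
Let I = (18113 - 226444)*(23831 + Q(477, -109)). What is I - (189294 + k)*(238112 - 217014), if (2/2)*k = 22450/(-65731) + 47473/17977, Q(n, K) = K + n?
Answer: -10676380312064671421/1181646187 ≈ -9.0352e+9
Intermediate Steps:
k = 2716864113/1181646187 (k = 22450/(-65731) + 47473/17977 = 22450*(-1/65731) + 47473*(1/17977) = -22450/65731 + 47473/17977 = 2716864113/1181646187 ≈ 2.2992)
I = -5041401869 (I = (18113 - 226444)*(23831 + (-109 + 477)) = -208331*(23831 + 368) = -208331*24199 = -5041401869)
I - (189294 + k)*(238112 - 217014) = -5041401869 - (189294 + 2716864113/1181646187)*(238112 - 217014) = -5041401869 - 223681250186091*21098/1181646187 = -5041401869 - 1*4719227016426147918/1181646187 = -5041401869 - 4719227016426147918/1181646187 = -10676380312064671421/1181646187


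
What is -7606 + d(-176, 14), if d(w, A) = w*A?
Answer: -10070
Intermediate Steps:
d(w, A) = A*w
-7606 + d(-176, 14) = -7606 + 14*(-176) = -7606 - 2464 = -10070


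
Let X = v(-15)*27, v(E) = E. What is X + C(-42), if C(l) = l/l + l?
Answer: -446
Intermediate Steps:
C(l) = 1 + l
X = -405 (X = -15*27 = -405)
X + C(-42) = -405 + (1 - 42) = -405 - 41 = -446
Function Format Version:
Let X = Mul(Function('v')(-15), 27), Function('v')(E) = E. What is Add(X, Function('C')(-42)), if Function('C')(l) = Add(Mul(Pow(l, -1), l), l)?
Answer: -446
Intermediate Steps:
Function('C')(l) = Add(1, l)
X = -405 (X = Mul(-15, 27) = -405)
Add(X, Function('C')(-42)) = Add(-405, Add(1, -42)) = Add(-405, -41) = -446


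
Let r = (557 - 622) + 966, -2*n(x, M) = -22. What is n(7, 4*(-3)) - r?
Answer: -890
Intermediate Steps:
n(x, M) = 11 (n(x, M) = -1/2*(-22) = 11)
r = 901 (r = -65 + 966 = 901)
n(7, 4*(-3)) - r = 11 - 1*901 = 11 - 901 = -890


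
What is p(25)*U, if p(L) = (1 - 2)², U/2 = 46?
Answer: 92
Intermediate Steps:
U = 92 (U = 2*46 = 92)
p(L) = 1 (p(L) = (-1)² = 1)
p(25)*U = 1*92 = 92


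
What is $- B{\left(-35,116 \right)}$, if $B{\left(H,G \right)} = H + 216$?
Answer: $-181$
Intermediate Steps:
$B{\left(H,G \right)} = 216 + H$
$- B{\left(-35,116 \right)} = - (216 - 35) = \left(-1\right) 181 = -181$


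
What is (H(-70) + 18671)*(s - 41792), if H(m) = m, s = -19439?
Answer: -1138957831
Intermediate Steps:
(H(-70) + 18671)*(s - 41792) = (-70 + 18671)*(-19439 - 41792) = 18601*(-61231) = -1138957831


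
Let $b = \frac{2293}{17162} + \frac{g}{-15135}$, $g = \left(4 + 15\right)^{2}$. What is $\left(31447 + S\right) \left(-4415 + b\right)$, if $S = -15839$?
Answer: $- \frac{8949267607108508}{129873435} \approx -6.8908 \cdot 10^{7}$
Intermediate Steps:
$g = 361$ ($g = 19^{2} = 361$)
$b = \frac{28509073}{259746870}$ ($b = \frac{2293}{17162} + \frac{361}{-15135} = 2293 \cdot \frac{1}{17162} + 361 \left(- \frac{1}{15135}\right) = \frac{2293}{17162} - \frac{361}{15135} = \frac{28509073}{259746870} \approx 0.10976$)
$\left(31447 + S\right) \left(-4415 + b\right) = \left(31447 - 15839\right) \left(-4415 + \frac{28509073}{259746870}\right) = 15608 \left(- \frac{1146753921977}{259746870}\right) = - \frac{8949267607108508}{129873435}$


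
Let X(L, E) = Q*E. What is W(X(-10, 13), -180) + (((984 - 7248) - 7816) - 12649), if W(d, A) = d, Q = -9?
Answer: -26846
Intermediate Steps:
X(L, E) = -9*E
W(X(-10, 13), -180) + (((984 - 7248) - 7816) - 12649) = -9*13 + (((984 - 7248) - 7816) - 12649) = -117 + ((-6264 - 7816) - 12649) = -117 + (-14080 - 12649) = -117 - 26729 = -26846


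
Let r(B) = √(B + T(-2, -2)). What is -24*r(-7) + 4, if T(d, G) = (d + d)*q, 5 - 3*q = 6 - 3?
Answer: 4 - 8*I*√87 ≈ 4.0 - 74.619*I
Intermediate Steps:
q = ⅔ (q = 5/3 - (6 - 3)/3 = 5/3 - ⅓*3 = 5/3 - 1 = ⅔ ≈ 0.66667)
T(d, G) = 4*d/3 (T(d, G) = (d + d)*(⅔) = (2*d)*(⅔) = 4*d/3)
r(B) = √(-8/3 + B) (r(B) = √(B + (4/3)*(-2)) = √(B - 8/3) = √(-8/3 + B))
-24*r(-7) + 4 = -8*√(-24 + 9*(-7)) + 4 = -8*√(-24 - 63) + 4 = -8*√(-87) + 4 = -8*I*√87 + 4 = 4 - 8*I*√87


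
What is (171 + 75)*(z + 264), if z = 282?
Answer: 134316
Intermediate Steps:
(171 + 75)*(z + 264) = (171 + 75)*(282 + 264) = 246*546 = 134316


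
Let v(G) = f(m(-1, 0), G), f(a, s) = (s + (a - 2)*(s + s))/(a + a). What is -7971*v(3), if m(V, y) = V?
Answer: -119565/2 ≈ -59783.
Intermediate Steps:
f(a, s) = (s + 2*s*(-2 + a))/(2*a) (f(a, s) = (s + (-2 + a)*(2*s))/((2*a)) = (s + 2*s*(-2 + a))*(1/(2*a)) = (s + 2*s*(-2 + a))/(2*a))
v(G) = 5*G/2 (v(G) = G - 3/2*G/(-1) = G - 3/2*G*(-1) = G + 3*G/2 = 5*G/2)
-7971*v(3) = -39855*3/2 = -7971*15/2 = -119565/2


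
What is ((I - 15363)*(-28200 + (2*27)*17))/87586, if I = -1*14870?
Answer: 412408353/43793 ≈ 9417.2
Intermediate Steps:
I = -14870
((I - 15363)*(-28200 + (2*27)*17))/87586 = ((-14870 - 15363)*(-28200 + (2*27)*17))/87586 = -30233*(-28200 + 54*17)*(1/87586) = -30233*(-28200 + 918)*(1/87586) = -30233*(-27282)*(1/87586) = 824816706*(1/87586) = 412408353/43793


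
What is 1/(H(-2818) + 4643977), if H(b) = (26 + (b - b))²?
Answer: 1/4644653 ≈ 2.1530e-7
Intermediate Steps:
H(b) = 676 (H(b) = (26 + 0)² = 26² = 676)
1/(H(-2818) + 4643977) = 1/(676 + 4643977) = 1/4644653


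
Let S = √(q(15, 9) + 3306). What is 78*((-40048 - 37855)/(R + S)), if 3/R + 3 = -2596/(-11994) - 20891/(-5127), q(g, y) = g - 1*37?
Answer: 30521927906822358552/7087698595016695 - 26272138279101029952*√821/7087698595016695 ≈ -1.0190e+5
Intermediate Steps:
q(g, y) = -37 + g (q(g, y) = g - 37 = -37 + g)
R = 3416291/1470308 (R = 3/(-3 + (-2596/(-11994) - 20891/(-5127))) = 3/(-3 + (-2596*(-1/11994) - 20891*(-1/5127))) = 3/(-3 + (1298/5997 + 20891/5127)) = 3/(-3 + 14659797/3416291) = 3/(4410924/3416291) = 3*(3416291/4410924) = 3416291/1470308 ≈ 2.3235)
S = 2*√821 (S = √((-37 + 15) + 3306) = √(-22 + 3306) = √3284 = 2*√821 ≈ 57.306)
78*((-40048 - 37855)/(R + S)) = 78*((-40048 - 37855)/(3416291/1470308 + 2*√821)) = 78*(-77903/(3416291/1470308 + 2*√821)) = -6076434/(3416291/1470308 + 2*√821)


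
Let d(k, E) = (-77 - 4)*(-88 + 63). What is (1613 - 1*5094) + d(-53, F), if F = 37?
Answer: -1456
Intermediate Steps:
d(k, E) = 2025 (d(k, E) = -81*(-25) = 2025)
(1613 - 1*5094) + d(-53, F) = (1613 - 1*5094) + 2025 = (1613 - 5094) + 2025 = -3481 + 2025 = -1456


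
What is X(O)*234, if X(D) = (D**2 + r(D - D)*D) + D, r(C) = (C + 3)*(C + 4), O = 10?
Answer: 53820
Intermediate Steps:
r(C) = (3 + C)*(4 + C)
X(D) = D**2 + 13*D (X(D) = (D**2 + (12 + (D - D)**2 + 7*(D - D))*D) + D = (D**2 + (12 + 0**2 + 7*0)*D) + D = (D**2 + (12 + 0 + 0)*D) + D = (D**2 + 12*D) + D = D**2 + 13*D)
X(O)*234 = (10*(13 + 10))*234 = (10*23)*234 = 230*234 = 53820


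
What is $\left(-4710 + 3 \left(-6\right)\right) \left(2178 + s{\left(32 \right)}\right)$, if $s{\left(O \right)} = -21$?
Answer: $-10198296$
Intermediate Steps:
$\left(-4710 + 3 \left(-6\right)\right) \left(2178 + s{\left(32 \right)}\right) = \left(-4710 + 3 \left(-6\right)\right) \left(2178 - 21\right) = \left(-4710 - 18\right) 2157 = \left(-4728\right) 2157 = -10198296$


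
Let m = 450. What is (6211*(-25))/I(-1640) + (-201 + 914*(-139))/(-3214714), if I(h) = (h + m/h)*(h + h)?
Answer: 3708737367/345909655828 ≈ 0.010722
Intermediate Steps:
I(h) = 2*h*(h + 450/h) (I(h) = (h + 450/h)*(h + h) = (h + 450/h)*(2*h) = 2*h*(h + 450/h))
(6211*(-25))/I(-1640) + (-201 + 914*(-139))/(-3214714) = (6211*(-25))/(900 + 2*(-1640)²) + (-201 + 914*(-139))/(-3214714) = -155275/(900 + 2*2689600) + (-201 - 127046)*(-1/3214714) = -155275/(900 + 5379200) - 127247*(-1/3214714) = -155275/5380100 + 127247/3214714 = -155275*1/5380100 + 127247/3214714 = -6211/215204 + 127247/3214714 = 3708737367/345909655828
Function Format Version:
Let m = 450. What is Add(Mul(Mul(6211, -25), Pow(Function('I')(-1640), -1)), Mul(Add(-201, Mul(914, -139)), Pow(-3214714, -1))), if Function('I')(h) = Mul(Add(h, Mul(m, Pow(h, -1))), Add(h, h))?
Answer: Rational(3708737367, 345909655828) ≈ 0.010722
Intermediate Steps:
Function('I')(h) = Mul(2, h, Add(h, Mul(450, Pow(h, -1)))) (Function('I')(h) = Mul(Add(h, Mul(450, Pow(h, -1))), Add(h, h)) = Mul(Add(h, Mul(450, Pow(h, -1))), Mul(2, h)) = Mul(2, h, Add(h, Mul(450, Pow(h, -1)))))
Add(Mul(Mul(6211, -25), Pow(Function('I')(-1640), -1)), Mul(Add(-201, Mul(914, -139)), Pow(-3214714, -1))) = Add(Mul(Mul(6211, -25), Pow(Add(900, Mul(2, Pow(-1640, 2))), -1)), Mul(Add(-201, Mul(914, -139)), Pow(-3214714, -1))) = Add(Mul(-155275, Pow(Add(900, Mul(2, 2689600)), -1)), Mul(Add(-201, -127046), Rational(-1, 3214714))) = Add(Mul(-155275, Pow(Add(900, 5379200), -1)), Mul(-127247, Rational(-1, 3214714))) = Add(Mul(-155275, Pow(5380100, -1)), Rational(127247, 3214714)) = Add(Mul(-155275, Rational(1, 5380100)), Rational(127247, 3214714)) = Add(Rational(-6211, 215204), Rational(127247, 3214714)) = Rational(3708737367, 345909655828)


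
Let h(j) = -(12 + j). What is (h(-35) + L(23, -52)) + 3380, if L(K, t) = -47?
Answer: 3356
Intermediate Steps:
h(j) = -12 - j
(h(-35) + L(23, -52)) + 3380 = ((-12 - 1*(-35)) - 47) + 3380 = ((-12 + 35) - 47) + 3380 = (23 - 47) + 3380 = -24 + 3380 = 3356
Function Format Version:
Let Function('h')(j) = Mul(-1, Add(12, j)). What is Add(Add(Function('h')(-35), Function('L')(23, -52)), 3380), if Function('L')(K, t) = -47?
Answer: 3356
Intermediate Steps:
Function('h')(j) = Add(-12, Mul(-1, j))
Add(Add(Function('h')(-35), Function('L')(23, -52)), 3380) = Add(Add(Add(-12, Mul(-1, -35)), -47), 3380) = Add(Add(Add(-12, 35), -47), 3380) = Add(Add(23, -47), 3380) = Add(-24, 3380) = 3356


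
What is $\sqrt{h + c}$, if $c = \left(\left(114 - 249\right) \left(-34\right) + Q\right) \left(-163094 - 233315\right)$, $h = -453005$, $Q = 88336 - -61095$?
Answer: $i \sqrt{61055763594} \approx 2.4709 \cdot 10^{5} i$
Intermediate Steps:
$Q = 149431$ ($Q = 88336 + 61095 = 149431$)
$c = -61055310589$ ($c = \left(\left(114 - 249\right) \left(-34\right) + 149431\right) \left(-163094 - 233315\right) = \left(\left(-135\right) \left(-34\right) + 149431\right) \left(-396409\right) = \left(4590 + 149431\right) \left(-396409\right) = 154021 \left(-396409\right) = -61055310589$)
$\sqrt{h + c} = \sqrt{-453005 - 61055310589} = \sqrt{-61055763594} = i \sqrt{61055763594}$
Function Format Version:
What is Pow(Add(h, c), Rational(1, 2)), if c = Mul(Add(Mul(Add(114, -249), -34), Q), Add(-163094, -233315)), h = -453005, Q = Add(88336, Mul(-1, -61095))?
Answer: Mul(I, Pow(61055763594, Rational(1, 2))) ≈ Mul(2.4709e+5, I)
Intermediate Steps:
Q = 149431 (Q = Add(88336, 61095) = 149431)
c = -61055310589 (c = Mul(Add(Mul(Add(114, -249), -34), 149431), Add(-163094, -233315)) = Mul(Add(Mul(-135, -34), 149431), -396409) = Mul(Add(4590, 149431), -396409) = Mul(154021, -396409) = -61055310589)
Pow(Add(h, c), Rational(1, 2)) = Pow(Add(-453005, -61055310589), Rational(1, 2)) = Pow(-61055763594, Rational(1, 2)) = Mul(I, Pow(61055763594, Rational(1, 2)))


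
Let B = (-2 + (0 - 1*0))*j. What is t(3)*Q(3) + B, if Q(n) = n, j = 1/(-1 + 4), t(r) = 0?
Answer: -⅔ ≈ -0.66667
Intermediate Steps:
j = ⅓ (j = 1/3 = ⅓ ≈ 0.33333)
B = -⅔ (B = (-2 + (0 - 1*0))*(⅓) = (-2 + (0 + 0))*(⅓) = (-2 + 0)*(⅓) = -2*⅓ = -⅔ ≈ -0.66667)
t(3)*Q(3) + B = 0*3 - ⅔ = 0 - ⅔ = -⅔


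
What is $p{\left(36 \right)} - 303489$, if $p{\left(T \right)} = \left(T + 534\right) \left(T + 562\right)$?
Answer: $37371$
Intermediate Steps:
$p{\left(T \right)} = \left(534 + T\right) \left(562 + T\right)$
$p{\left(36 \right)} - 303489 = \left(300108 + 36^{2} + 1096 \cdot 36\right) - 303489 = \left(300108 + 1296 + 39456\right) - 303489 = 340860 - 303489 = 37371$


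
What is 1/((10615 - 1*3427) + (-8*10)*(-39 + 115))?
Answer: 1/1108 ≈ 0.00090253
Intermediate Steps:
1/((10615 - 1*3427) + (-8*10)*(-39 + 115)) = 1/((10615 - 3427) - 80*76) = 1/(7188 - 6080) = 1/1108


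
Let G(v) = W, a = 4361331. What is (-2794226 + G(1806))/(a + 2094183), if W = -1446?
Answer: -1397836/3227757 ≈ -0.43307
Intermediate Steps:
G(v) = -1446
(-2794226 + G(1806))/(a + 2094183) = (-2794226 - 1446)/(4361331 + 2094183) = -2795672/6455514 = -2795672*1/6455514 = -1397836/3227757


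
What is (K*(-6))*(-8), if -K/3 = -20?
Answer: 2880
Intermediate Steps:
K = 60 (K = -3*(-20) = 60)
(K*(-6))*(-8) = (60*(-6))*(-8) = -360*(-8) = 2880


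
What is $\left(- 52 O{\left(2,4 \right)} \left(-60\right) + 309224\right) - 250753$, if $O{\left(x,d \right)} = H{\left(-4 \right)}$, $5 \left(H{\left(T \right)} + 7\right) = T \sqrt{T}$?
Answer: $36631 - 4992 i \approx 36631.0 - 4992.0 i$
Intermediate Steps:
$H{\left(T \right)} = -7 + \frac{T^{\frac{3}{2}}}{5}$ ($H{\left(T \right)} = -7 + \frac{T \sqrt{T}}{5} = -7 + \frac{T^{\frac{3}{2}}}{5}$)
$O{\left(x,d \right)} = -7 - \frac{8 i}{5}$ ($O{\left(x,d \right)} = -7 + \frac{\left(-4\right)^{\frac{3}{2}}}{5} = -7 + \frac{\left(-8\right) i}{5} = -7 - \frac{8 i}{5}$)
$\left(- 52 O{\left(2,4 \right)} \left(-60\right) + 309224\right) - 250753 = \left(- 52 \left(-7 - \frac{8 i}{5}\right) \left(-60\right) + 309224\right) - 250753 = \left(\left(364 + \frac{416 i}{5}\right) \left(-60\right) + 309224\right) - 250753 = \left(\left(-21840 - 4992 i\right) + 309224\right) - 250753 = \left(287384 - 4992 i\right) - 250753 = 36631 - 4992 i$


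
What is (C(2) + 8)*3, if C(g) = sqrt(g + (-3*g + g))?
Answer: 24 + 3*I*sqrt(2) ≈ 24.0 + 4.2426*I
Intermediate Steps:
C(g) = sqrt(-g) (C(g) = sqrt(g - 2*g) = sqrt(-g))
(C(2) + 8)*3 = (sqrt(-1*2) + 8)*3 = (sqrt(-2) + 8)*3 = (I*sqrt(2) + 8)*3 = (8 + I*sqrt(2))*3 = 24 + 3*I*sqrt(2)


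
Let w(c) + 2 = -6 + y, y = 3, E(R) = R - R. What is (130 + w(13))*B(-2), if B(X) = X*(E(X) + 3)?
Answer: -750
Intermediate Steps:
E(R) = 0
B(X) = 3*X (B(X) = X*(0 + 3) = X*3 = 3*X)
w(c) = -5 (w(c) = -2 + (-6 + 3) = -2 - 3 = -5)
(130 + w(13))*B(-2) = (130 - 5)*(3*(-2)) = 125*(-6) = -750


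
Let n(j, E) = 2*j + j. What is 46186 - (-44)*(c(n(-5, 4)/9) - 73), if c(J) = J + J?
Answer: 128482/3 ≈ 42827.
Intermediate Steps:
n(j, E) = 3*j
c(J) = 2*J
46186 - (-44)*(c(n(-5, 4)/9) - 73) = 46186 - (-44)*(2*((3*(-5))/9) - 73) = 46186 - (-44)*(2*(-15*1/9) - 73) = 46186 - (-44)*(2*(-5/3) - 73) = 46186 - (-44)*(-10/3 - 73) = 46186 - (-44)*(-229)/3 = 46186 - 1*10076/3 = 46186 - 10076/3 = 128482/3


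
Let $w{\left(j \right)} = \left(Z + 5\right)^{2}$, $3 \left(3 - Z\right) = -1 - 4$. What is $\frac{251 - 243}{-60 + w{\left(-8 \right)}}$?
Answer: $\frac{72}{301} \approx 0.2392$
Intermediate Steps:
$Z = \frac{14}{3}$ ($Z = 3 - \frac{-1 - 4}{3} = 3 - - \frac{5}{3} = 3 + \frac{5}{3} = \frac{14}{3} \approx 4.6667$)
$w{\left(j \right)} = \frac{841}{9}$ ($w{\left(j \right)} = \left(\frac{14}{3} + 5\right)^{2} = \left(\frac{29}{3}\right)^{2} = \frac{841}{9}$)
$\frac{251 - 243}{-60 + w{\left(-8 \right)}} = \frac{251 - 243}{-60 + \frac{841}{9}} = \frac{8}{\frac{301}{9}} = 8 \cdot \frac{9}{301} = \frac{72}{301}$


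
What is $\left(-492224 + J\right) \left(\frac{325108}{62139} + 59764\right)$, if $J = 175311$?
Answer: $- \frac{168144996905936}{8877} \approx -1.8942 \cdot 10^{10}$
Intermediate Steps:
$\left(-492224 + J\right) \left(\frac{325108}{62139} + 59764\right) = \left(-492224 + 175311\right) \left(\frac{325108}{62139} + 59764\right) = - 316913 \left(325108 \cdot \frac{1}{62139} + 59764\right) = - 316913 \left(\frac{46444}{8877} + 59764\right) = \left(-316913\right) \frac{530571472}{8877} = - \frac{168144996905936}{8877}$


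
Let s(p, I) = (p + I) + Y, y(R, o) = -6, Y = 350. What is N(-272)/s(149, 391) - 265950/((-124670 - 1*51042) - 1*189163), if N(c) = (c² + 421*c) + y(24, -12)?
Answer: -19404197/432985 ≈ -44.815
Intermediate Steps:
s(p, I) = 350 + I + p (s(p, I) = (p + I) + 350 = (I + p) + 350 = 350 + I + p)
N(c) = -6 + c² + 421*c (N(c) = (c² + 421*c) - 6 = -6 + c² + 421*c)
N(-272)/s(149, 391) - 265950/((-124670 - 1*51042) - 1*189163) = (-6 + (-272)² + 421*(-272))/(350 + 391 + 149) - 265950/((-124670 - 1*51042) - 1*189163) = (-6 + 73984 - 114512)/890 - 265950/((-124670 - 51042) - 189163) = -40534*1/890 - 265950/(-175712 - 189163) = -20267/445 - 265950/(-364875) = -20267/445 - 265950*(-1/364875) = -20267/445 + 3546/4865 = -19404197/432985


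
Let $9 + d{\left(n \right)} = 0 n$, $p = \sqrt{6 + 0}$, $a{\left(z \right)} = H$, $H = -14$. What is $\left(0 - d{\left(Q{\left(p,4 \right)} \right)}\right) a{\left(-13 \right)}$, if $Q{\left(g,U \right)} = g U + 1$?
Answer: $-126$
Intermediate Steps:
$a{\left(z \right)} = -14$
$p = \sqrt{6} \approx 2.4495$
$Q{\left(g,U \right)} = 1 + U g$ ($Q{\left(g,U \right)} = U g + 1 = 1 + U g$)
$d{\left(n \right)} = -9$ ($d{\left(n \right)} = -9 + 0 n = -9 + 0 = -9$)
$\left(0 - d{\left(Q{\left(p,4 \right)} \right)}\right) a{\left(-13 \right)} = \left(0 - -9\right) \left(-14\right) = \left(0 + 9\right) \left(-14\right) = 9 \left(-14\right) = -126$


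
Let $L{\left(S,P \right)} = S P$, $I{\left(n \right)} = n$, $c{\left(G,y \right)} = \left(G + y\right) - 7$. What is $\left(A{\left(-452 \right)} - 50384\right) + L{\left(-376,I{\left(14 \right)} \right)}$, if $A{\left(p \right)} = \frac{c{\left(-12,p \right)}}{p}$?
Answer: $- \frac{25152425}{452} \approx -55647.0$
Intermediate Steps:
$c{\left(G,y \right)} = -7 + G + y$
$L{\left(S,P \right)} = P S$
$A{\left(p \right)} = \frac{-19 + p}{p}$ ($A{\left(p \right)} = \frac{-7 - 12 + p}{p} = \frac{-19 + p}{p}$)
$\left(A{\left(-452 \right)} - 50384\right) + L{\left(-376,I{\left(14 \right)} \right)} = \left(\frac{-19 - 452}{-452} - 50384\right) + 14 \left(-376\right) = \left(\left(- \frac{1}{452}\right) \left(-471\right) - 50384\right) - 5264 = \left(\frac{471}{452} - 50384\right) - 5264 = - \frac{22773097}{452} - 5264 = - \frac{25152425}{452}$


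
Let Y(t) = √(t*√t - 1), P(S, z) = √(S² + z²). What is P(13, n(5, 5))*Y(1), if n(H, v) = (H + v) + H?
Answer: 0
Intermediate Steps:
n(H, v) = v + 2*H
Y(t) = √(-1 + t^(3/2)) (Y(t) = √(t^(3/2) - 1) = √(-1 + t^(3/2)))
P(13, n(5, 5))*Y(1) = √(13² + (5 + 2*5)²)*√(-1 + 1^(3/2)) = √(169 + (5 + 10)²)*√(-1 + 1) = √(169 + 15²)*√0 = √(169 + 225)*0 = √394*0 = 0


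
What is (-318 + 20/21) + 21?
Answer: -6217/21 ≈ -296.05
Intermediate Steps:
(-318 + 20/21) + 21 = -6658/21 + 21 = -6217/21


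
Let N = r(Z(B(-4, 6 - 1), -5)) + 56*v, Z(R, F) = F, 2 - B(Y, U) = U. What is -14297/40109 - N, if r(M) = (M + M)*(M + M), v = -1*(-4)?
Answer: -13009613/40109 ≈ -324.36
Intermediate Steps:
B(Y, U) = 2 - U
v = 4
r(M) = 4*M² (r(M) = (2*M)*(2*M) = 4*M²)
N = 324 (N = 4*(-5)² + 56*4 = 4*25 + 224 = 100 + 224 = 324)
-14297/40109 - N = -14297/40109 - 1*324 = -14297*1/40109 - 324 = -14297/40109 - 324 = -13009613/40109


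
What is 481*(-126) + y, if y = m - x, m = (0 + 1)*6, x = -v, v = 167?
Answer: -60433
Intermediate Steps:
x = -167 (x = -1*167 = -167)
m = 6 (m = 1*6 = 6)
y = 173 (y = 6 - 1*(-167) = 6 + 167 = 173)
481*(-126) + y = 481*(-126) + 173 = -60606 + 173 = -60433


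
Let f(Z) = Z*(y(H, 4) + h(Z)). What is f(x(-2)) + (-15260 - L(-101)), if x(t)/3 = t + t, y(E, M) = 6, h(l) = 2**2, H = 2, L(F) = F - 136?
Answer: -15143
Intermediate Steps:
L(F) = -136 + F
h(l) = 4
x(t) = 6*t (x(t) = 3*(t + t) = 3*(2*t) = 6*t)
f(Z) = 10*Z (f(Z) = Z*(6 + 4) = Z*10 = 10*Z)
f(x(-2)) + (-15260 - L(-101)) = 10*(6*(-2)) + (-15260 - (-136 - 101)) = 10*(-12) + (-15260 - 1*(-237)) = -120 + (-15260 + 237) = -120 - 15023 = -15143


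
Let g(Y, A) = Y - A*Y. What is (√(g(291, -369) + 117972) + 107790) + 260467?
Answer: 368257 + √225642 ≈ 3.6873e+5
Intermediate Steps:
g(Y, A) = Y - A*Y
(√(g(291, -369) + 117972) + 107790) + 260467 = (√(291*(1 - 1*(-369)) + 117972) + 107790) + 260467 = (√(291*(1 + 369) + 117972) + 107790) + 260467 = (√(291*370 + 117972) + 107790) + 260467 = (√(107670 + 117972) + 107790) + 260467 = (√225642 + 107790) + 260467 = (107790 + √225642) + 260467 = 368257 + √225642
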